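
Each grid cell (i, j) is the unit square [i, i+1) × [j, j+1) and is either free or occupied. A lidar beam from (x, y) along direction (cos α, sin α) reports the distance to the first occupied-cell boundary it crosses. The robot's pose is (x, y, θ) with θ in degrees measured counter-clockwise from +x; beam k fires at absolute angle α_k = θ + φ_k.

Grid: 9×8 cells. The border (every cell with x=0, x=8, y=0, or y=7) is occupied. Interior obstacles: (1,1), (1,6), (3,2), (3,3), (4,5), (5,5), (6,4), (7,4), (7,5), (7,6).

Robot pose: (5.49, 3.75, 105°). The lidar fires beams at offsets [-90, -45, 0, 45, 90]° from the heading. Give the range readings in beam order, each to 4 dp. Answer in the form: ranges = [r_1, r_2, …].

beam 1: φ=-90°, α=15°
  cosα=0.9659 sinα=0.2588 | (5,3) | tMaxX 0.5280 tMaxY 0.9659 | tΔX 1.0353 tΔY 3.8637
    t=0.5280 [x] (6,3)
    t=0.9659 [y] (6,4) — stop
  → r_1 = 0.9659
beam 2: φ=-45°, α=60°
  cosα=0.5000 sinα=0.8660 | (5,3) | tMaxX 1.0200 tMaxY 0.2887 | tΔX 2.0000 tΔY 1.1547
    t=0.2887 [y] (5,4)
    t=1.0200 [x] (6,4) — stop
  → r_2 = 1.0200
beam 3: φ=0°, α=105°
  cosα=-0.2588 sinα=0.9659 | (5,3) | tMaxX 1.8932 tMaxY 0.2588 | tΔX 3.8637 tΔY 1.0353
    t=0.2588 [y] (5,4)
    t=1.2941 [y] (5,5) — stop
  → r_3 = 1.2941
beam 4: φ=45°, α=150°
  cosα=-0.8660 sinα=0.5000 | (5,3) | tMaxX 0.5658 tMaxY 0.5000 | tΔX 1.1547 tΔY 2.0000
    t=0.5000 [y] (5,4)
    t=0.5658 [x] (4,4)
    t=1.7205 [x] (3,4)
    t=2.5000 [y] (3,5)
    t=2.8752 [x] (2,5)
    t=4.0299 [x] (1,5)
    t=4.5000 [y] (1,6) — stop
  → r_4 = 4.5000
beam 5: φ=90°, α=195°
  cosα=-0.9659 sinα=-0.2588 | (5,3) | tMaxX 0.5073 tMaxY 2.8978 | tΔX 1.0353 tΔY 3.8637
    t=0.5073 [x] (4,3)
    t=1.5426 [x] (3,3) — stop
  → r_5 = 1.5426

ranges = [0.9659, 1.0200, 1.2941, 4.5000, 1.5426]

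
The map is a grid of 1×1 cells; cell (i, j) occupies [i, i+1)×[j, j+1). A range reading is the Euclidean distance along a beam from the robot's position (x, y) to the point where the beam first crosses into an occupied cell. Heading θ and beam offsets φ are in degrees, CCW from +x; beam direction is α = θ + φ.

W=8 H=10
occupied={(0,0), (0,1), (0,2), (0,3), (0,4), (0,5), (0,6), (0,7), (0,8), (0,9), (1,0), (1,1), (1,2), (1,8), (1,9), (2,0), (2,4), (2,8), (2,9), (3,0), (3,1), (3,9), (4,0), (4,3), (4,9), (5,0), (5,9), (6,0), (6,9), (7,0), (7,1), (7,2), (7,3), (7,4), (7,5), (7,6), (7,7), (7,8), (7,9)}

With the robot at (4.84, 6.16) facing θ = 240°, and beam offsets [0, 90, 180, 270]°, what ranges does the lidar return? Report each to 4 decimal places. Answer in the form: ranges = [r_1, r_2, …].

ranges = [5.6800, 2.4942, 3.2793, 3.6800]

beam 1: φ=0°, α=240°
  cosα=-0.5000 sinα=-0.8660 | (4,6) | tMaxX 1.6800 tMaxY 0.1848 | tΔX 2.0000 tΔY 1.1547
    t=0.1848 [y] (4,5)
    t=1.3395 [y] (4,4)
    t=1.6800 [x] (3,4)
    t=2.4942 [y] (3,3)
    t=3.6489 [y] (3,2)
    t=3.6800 [x] (2,2)
    t=4.8036 [y] (2,1)
    t=5.6800 [x] (1,1) — stop
  → r_1 = 5.6800
beam 2: φ=90°, α=330°
  cosα=0.8660 sinα=-0.5000 | (4,6) | tMaxX 0.1848 tMaxY 0.3200 | tΔX 1.1547 tΔY 2.0000
    t=0.1848 [x] (5,6)
    t=0.3200 [y] (5,5)
    t=1.3395 [x] (6,5)
    t=2.3200 [y] (6,4)
    t=2.4942 [x] (7,4) — stop
  → r_2 = 2.4942
beam 3: φ=180°, α=60°
  cosα=0.5000 sinα=0.8660 | (4,6) | tMaxX 0.3200 tMaxY 0.9699 | tΔX 2.0000 tΔY 1.1547
    t=0.3200 [x] (5,6)
    t=0.9699 [y] (5,7)
    t=2.1246 [y] (5,8)
    t=2.3200 [x] (6,8)
    t=3.2793 [y] (6,9) — stop
  → r_3 = 3.2793
beam 4: φ=270°, α=150°
  cosα=-0.8660 sinα=0.5000 | (4,6) | tMaxX 0.9699 tMaxY 1.6800 | tΔX 1.1547 tΔY 2.0000
    t=0.9699 [x] (3,6)
    t=1.6800 [y] (3,7)
    t=2.1246 [x] (2,7)
    t=3.2793 [x] (1,7)
    t=3.6800 [y] (1,8) — stop
  → r_4 = 3.6800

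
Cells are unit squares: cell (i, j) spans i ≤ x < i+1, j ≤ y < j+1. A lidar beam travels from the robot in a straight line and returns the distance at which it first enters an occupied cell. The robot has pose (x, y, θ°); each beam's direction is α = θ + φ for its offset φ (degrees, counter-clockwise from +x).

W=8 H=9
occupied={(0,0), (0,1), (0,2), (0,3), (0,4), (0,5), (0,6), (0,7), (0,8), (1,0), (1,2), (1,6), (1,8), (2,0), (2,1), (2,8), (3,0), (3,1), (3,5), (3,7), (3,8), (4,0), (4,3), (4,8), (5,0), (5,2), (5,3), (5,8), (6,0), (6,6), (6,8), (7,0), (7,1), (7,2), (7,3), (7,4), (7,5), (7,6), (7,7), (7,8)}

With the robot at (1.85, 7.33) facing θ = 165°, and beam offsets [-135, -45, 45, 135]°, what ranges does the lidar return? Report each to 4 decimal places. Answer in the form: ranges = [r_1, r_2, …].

ranges = [1.3279, 0.7736, 0.6600, 2.3000]

beam 1: φ=-135°, α=30°
  d=(0.8660,0.5000)  start (1,7)  tX=0.1732 tY=1.3400  stride 1/|dx|=1.1547 1/|dy|=2.0000
    cross x-line → (2,7), t=0.1732
    cross x-line → (3,7), t=1.3279 (wall)
  → r_1 = 1.3279
beam 2: φ=-45°, α=120°
  d=(-0.5000,0.8660)  start (1,7)  tX=1.7000 tY=0.7736  stride 1/|dx|=2.0000 1/|dy|=1.1547
    cross y-line → (1,8), t=0.7736 (wall)
  → r_2 = 0.7736
beam 3: φ=45°, α=210°
  d=(-0.8660,-0.5000)  start (1,7)  tX=0.9815 tY=0.6600  stride 1/|dx|=1.1547 1/|dy|=2.0000
    cross y-line → (1,6), t=0.6600 (wall)
  → r_3 = 0.6600
beam 4: φ=135°, α=300°
  d=(0.5000,-0.8660)  start (1,7)  tX=0.3000 tY=0.3811  stride 1/|dx|=2.0000 1/|dy|=1.1547
    cross x-line → (2,7), t=0.3000
    cross y-line → (2,6), t=0.3811
    cross y-line → (2,5), t=1.5358
    cross x-line → (3,5), t=2.3000 (wall)
  → r_4 = 2.3000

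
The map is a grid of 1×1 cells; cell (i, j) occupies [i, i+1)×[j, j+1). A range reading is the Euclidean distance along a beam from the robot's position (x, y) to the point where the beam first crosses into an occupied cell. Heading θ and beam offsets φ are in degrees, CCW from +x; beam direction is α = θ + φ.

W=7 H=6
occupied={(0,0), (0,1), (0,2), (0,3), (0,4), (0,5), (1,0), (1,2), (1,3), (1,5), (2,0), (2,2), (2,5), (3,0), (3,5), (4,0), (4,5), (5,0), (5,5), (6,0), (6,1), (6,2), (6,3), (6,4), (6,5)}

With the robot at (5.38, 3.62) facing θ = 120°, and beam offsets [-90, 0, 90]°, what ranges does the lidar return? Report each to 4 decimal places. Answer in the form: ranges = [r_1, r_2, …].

beam 1: φ=-90°, α=30°
  d=(0.8660,0.5000)  start (5,3)  tX=0.7159 tY=0.7600  stride 1/|dx|=1.1547 1/|dy|=2.0000
    cross x-line → (6,3), t=0.7159 (wall)
  → r_1 = 0.7159
beam 2: φ=0°, α=120°
  d=(-0.5000,0.8660)  start (5,3)  tX=0.7600 tY=0.4388  stride 1/|dx|=2.0000 1/|dy|=1.1547
    cross y-line → (5,4), t=0.4388
    cross x-line → (4,4), t=0.7600
    cross y-line → (4,5), t=1.5935 (wall)
  → r_2 = 1.5935
beam 3: φ=90°, α=210°
  d=(-0.8660,-0.5000)  start (5,3)  tX=0.4388 tY=1.2400  stride 1/|dx|=1.1547 1/|dy|=2.0000
    cross x-line → (4,3), t=0.4388
    cross y-line → (4,2), t=1.2400
    cross x-line → (3,2), t=1.5935
    cross x-line → (2,2), t=2.7482 (wall)
  → r_3 = 2.7482

ranges = [0.7159, 1.5935, 2.7482]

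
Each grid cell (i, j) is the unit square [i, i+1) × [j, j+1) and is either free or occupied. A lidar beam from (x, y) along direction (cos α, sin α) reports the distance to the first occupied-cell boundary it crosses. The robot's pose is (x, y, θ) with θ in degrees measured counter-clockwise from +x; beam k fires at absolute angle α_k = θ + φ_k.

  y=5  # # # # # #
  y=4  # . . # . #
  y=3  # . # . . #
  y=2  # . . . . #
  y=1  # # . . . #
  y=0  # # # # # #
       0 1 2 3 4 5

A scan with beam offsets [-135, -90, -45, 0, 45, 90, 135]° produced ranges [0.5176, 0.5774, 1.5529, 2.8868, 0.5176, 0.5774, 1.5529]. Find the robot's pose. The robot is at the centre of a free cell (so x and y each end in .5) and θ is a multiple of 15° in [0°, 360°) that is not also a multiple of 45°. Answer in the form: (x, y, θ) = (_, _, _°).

(x, y, θ) = (1.5, 3.5, 300°)

Candidates: 13 free-cell centres × 16 headings = 208 poses. Raycast each; keep the one whose scan matches to 4 dp.
  (4.5, 1.5, 30°): beam 3 = 0.5176 ≠ 1.5529 ✗
  (3.5, 2.5, 255°): beam 1 = 1.0000 ≠ 0.5176 ✗
  (2.5, 1.5, 210°): beam 1 = 1.5529 ≠ 0.5176 ✗
  (2.5, 4.5, 165°): beam 1 = 0.5774 ≠ 0.5176 ✗
  …
  (1.5, 3.5, 300°): r_1=0.5176, r_2=0.5774, r_3=1.5529, r_4=2.8868, r_5=0.5176, r_6=0.5774, r_7=1.5529 — all match ✓
No second candidate reproduces the full scan.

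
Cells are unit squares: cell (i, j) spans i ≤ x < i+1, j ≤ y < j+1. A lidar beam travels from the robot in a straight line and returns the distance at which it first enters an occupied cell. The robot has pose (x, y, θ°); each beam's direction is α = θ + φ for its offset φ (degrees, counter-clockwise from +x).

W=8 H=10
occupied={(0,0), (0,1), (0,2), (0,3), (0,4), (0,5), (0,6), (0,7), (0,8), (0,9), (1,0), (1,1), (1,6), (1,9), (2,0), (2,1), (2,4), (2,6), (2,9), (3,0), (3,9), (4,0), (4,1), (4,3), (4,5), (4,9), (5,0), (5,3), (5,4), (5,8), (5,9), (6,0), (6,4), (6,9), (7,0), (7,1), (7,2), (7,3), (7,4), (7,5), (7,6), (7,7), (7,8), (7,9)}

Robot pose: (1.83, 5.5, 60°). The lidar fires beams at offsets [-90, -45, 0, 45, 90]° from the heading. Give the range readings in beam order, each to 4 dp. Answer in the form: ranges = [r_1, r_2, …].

beam 1: φ=-90°, α=330°
  cosα=0.8660 sinα=-0.5000 | (1,5) | tMaxX 0.1963 tMaxY 1.0000 | tΔX 1.1547 tΔY 2.0000
    t=0.1963 [x] (2,5)
    t=1.0000 [y] (2,4) — stop
  → r_1 = 1.0000
beam 2: φ=-45°, α=15°
  cosα=0.9659 sinα=0.2588 | (1,5) | tMaxX 0.1760 tMaxY 1.9319 | tΔX 1.0353 tΔY 3.8637
    t=0.1760 [x] (2,5)
    t=1.2113 [x] (3,5)
    t=1.9319 [y] (3,6)
    t=2.2465 [x] (4,6)
    t=3.2818 [x] (5,6)
    t=4.3171 [x] (6,6)
    t=5.3524 [x] (7,6) — stop
  → r_2 = 5.3524
beam 3: φ=0°, α=60°
  cosα=0.5000 sinα=0.8660 | (1,5) | tMaxX 0.3400 tMaxY 0.5774 | tΔX 2.0000 tΔY 1.1547
    t=0.3400 [x] (2,5)
    t=0.5774 [y] (2,6) — stop
  → r_3 = 0.5774
beam 4: φ=45°, α=105°
  cosα=-0.2588 sinα=0.9659 | (1,5) | tMaxX 3.2069 tMaxY 0.5176 | tΔX 3.8637 tΔY 1.0353
    t=0.5176 [y] (1,6) — stop
  → r_4 = 0.5176
beam 5: φ=90°, α=150°
  cosα=-0.8660 sinα=0.5000 | (1,5) | tMaxX 0.9584 tMaxY 1.0000 | tΔX 1.1547 tΔY 2.0000
    t=0.9584 [x] (0,5) — stop
  → r_5 = 0.9584

ranges = [1.0000, 5.3524, 0.5774, 0.5176, 0.9584]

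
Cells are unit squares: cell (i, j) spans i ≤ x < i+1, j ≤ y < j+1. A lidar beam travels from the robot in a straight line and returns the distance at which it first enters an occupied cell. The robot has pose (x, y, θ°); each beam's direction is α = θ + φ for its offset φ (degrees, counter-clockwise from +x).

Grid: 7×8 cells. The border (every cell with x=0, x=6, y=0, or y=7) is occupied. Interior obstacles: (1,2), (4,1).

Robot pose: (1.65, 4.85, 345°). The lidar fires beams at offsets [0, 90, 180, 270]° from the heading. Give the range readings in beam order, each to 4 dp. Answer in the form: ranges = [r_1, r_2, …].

beam 1: φ=0°, α=345°
  cosα=0.9659 sinα=-0.2588 | (1,4) | tMaxX 0.3623 tMaxY 3.2841 | tΔX 1.0353 tΔY 3.8637
    t=0.3623 [x] (2,4)
    t=1.3976 [x] (3,4)
    t=2.4329 [x] (4,4)
    t=3.2841 [y] (4,3)
    t=3.4682 [x] (5,3)
    t=4.5035 [x] (6,3) — stop
  → r_1 = 4.5035
beam 2: φ=90°, α=75°
  cosα=0.2588 sinα=0.9659 | (1,4) | tMaxX 1.3523 tMaxY 0.1553 | tΔX 3.8637 tΔY 1.0353
    t=0.1553 [y] (1,5)
    t=1.1906 [y] (1,6)
    t=1.3523 [x] (2,6)
    t=2.2258 [y] (2,7) — stop
  → r_2 = 2.2258
beam 3: φ=180°, α=165°
  cosα=-0.9659 sinα=0.2588 | (1,4) | tMaxX 0.6729 tMaxY 0.5796 | tΔX 1.0353 tΔY 3.8637
    t=0.5796 [y] (1,5)
    t=0.6729 [x] (0,5) — stop
  → r_3 = 0.6729
beam 4: φ=270°, α=255°
  cosα=-0.2588 sinα=-0.9659 | (1,4) | tMaxX 2.5114 tMaxY 0.8800 | tΔX 3.8637 tΔY 1.0353
    t=0.8800 [y] (1,3)
    t=1.9153 [y] (1,2) — stop
  → r_4 = 1.9153

ranges = [4.5035, 2.2258, 0.6729, 1.9153]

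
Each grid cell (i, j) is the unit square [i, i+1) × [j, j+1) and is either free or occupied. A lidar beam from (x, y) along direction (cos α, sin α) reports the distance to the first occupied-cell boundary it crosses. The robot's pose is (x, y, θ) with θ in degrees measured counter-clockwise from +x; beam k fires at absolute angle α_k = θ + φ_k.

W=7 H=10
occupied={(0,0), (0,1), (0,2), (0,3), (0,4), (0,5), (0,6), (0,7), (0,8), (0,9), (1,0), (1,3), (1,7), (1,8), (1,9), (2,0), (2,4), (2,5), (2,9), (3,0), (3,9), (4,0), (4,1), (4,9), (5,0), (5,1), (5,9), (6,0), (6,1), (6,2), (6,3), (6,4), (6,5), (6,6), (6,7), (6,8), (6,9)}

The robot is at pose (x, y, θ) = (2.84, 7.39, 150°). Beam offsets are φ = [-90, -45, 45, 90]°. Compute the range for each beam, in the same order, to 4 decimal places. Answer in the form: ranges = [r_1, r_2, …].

ranges = [1.8591, 1.6668, 0.8696, 1.6050]

beam 1: φ=-90°, α=60°
  dir = (cos 60°, sin 60°) = (0.5000, 0.8660); from cell (2,7)
  next x-line at t=0.3200, next y-line at t=0.7044; Δt_x=2.0000, Δt_y=1.1547
    x: enter (3,7) at t=0.3200
    y: enter (3,8) at t=0.7044
    y: enter (3,9) at t=1.8591 ← occupied
  → r_1 = 1.8591
beam 2: φ=-45°, α=105°
  dir = (cos 105°, sin 105°) = (-0.2588, 0.9659); from cell (2,7)
  next x-line at t=3.2455, next y-line at t=0.6315; Δt_x=3.8637, Δt_y=1.0353
    y: enter (2,8) at t=0.6315
    y: enter (2,9) at t=1.6668 ← occupied
  → r_2 = 1.6668
beam 3: φ=45°, α=195°
  dir = (cos 195°, sin 195°) = (-0.9659, -0.2588); from cell (2,7)
  next x-line at t=0.8696, next y-line at t=1.5068; Δt_x=1.0353, Δt_y=3.8637
    x: enter (1,7) at t=0.8696 ← occupied
  → r_3 = 0.8696
beam 4: φ=90°, α=240°
  dir = (cos 240°, sin 240°) = (-0.5000, -0.8660); from cell (2,7)
  next x-line at t=1.6800, next y-line at t=0.4503; Δt_x=2.0000, Δt_y=1.1547
    y: enter (2,6) at t=0.4503
    y: enter (2,5) at t=1.6050 ← occupied
  → r_4 = 1.6050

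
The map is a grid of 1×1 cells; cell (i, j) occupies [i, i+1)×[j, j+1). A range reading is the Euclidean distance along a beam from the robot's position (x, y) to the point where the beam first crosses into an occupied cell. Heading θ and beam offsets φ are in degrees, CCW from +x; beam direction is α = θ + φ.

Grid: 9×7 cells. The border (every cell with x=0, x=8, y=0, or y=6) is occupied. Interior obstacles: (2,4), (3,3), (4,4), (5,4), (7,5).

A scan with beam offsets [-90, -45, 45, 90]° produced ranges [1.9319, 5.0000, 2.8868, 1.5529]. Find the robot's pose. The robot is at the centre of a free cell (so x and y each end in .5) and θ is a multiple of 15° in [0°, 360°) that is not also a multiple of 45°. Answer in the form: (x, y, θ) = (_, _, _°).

Candidates: 30 free-cell centres × 16 headings = 480 poses. Raycast each; keep the one whose scan matches to 4 dp.
  (5.5, 2.5, 150°): beam 1 = 3.0000 ≠ 1.9319 ✗
  (3.5, 1.5, 300°): beam 1 = 1.0000 ≠ 1.9319 ✗
  (4.5, 1.5, 240°): beam 1 = 4.0415 ≠ 1.9319 ✗
  (1.5, 4.5, 240°): beam 1 = 0.5774 ≠ 1.9319 ✗
  …
  (6.5, 3.5, 255°): r_1=1.9319, r_2=5.0000, r_3=2.8868, r_4=1.5529 — all match ✓
Only this pose fits every beam.

(x, y, θ) = (6.5, 3.5, 255°)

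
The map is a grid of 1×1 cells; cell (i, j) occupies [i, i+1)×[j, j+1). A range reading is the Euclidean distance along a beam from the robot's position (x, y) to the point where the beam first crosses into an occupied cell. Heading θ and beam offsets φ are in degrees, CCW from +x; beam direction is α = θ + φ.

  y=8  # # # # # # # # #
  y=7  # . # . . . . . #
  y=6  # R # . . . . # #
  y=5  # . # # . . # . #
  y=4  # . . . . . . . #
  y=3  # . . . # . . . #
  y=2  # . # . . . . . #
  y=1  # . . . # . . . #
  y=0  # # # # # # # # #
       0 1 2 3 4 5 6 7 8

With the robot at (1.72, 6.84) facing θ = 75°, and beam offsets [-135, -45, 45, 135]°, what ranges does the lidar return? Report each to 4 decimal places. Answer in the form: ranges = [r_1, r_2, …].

ranges = [0.5600, 0.3233, 1.3395, 0.8314]

beam 1: φ=-135°, α=300°
  cosα=0.5000 sinα=-0.8660 | (1,6) | tMaxX 0.5600 tMaxY 0.9699 | tΔX 2.0000 tΔY 1.1547
    t=0.5600 [x] (2,6) — stop
  → r_1 = 0.5600
beam 2: φ=-45°, α=30°
  cosα=0.8660 sinα=0.5000 | (1,6) | tMaxX 0.3233 tMaxY 0.3200 | tΔX 1.1547 tΔY 2.0000
    t=0.3200 [y] (1,7)
    t=0.3233 [x] (2,7) — stop
  → r_2 = 0.3233
beam 3: φ=45°, α=120°
  cosα=-0.5000 sinα=0.8660 | (1,6) | tMaxX 1.4400 tMaxY 0.1848 | tΔX 2.0000 tΔY 1.1547
    t=0.1848 [y] (1,7)
    t=1.3395 [y] (1,8) — stop
  → r_3 = 1.3395
beam 4: φ=135°, α=210°
  cosα=-0.8660 sinα=-0.5000 | (1,6) | tMaxX 0.8314 tMaxY 1.6800 | tΔX 1.1547 tΔY 2.0000
    t=0.8314 [x] (0,6) — stop
  → r_4 = 0.8314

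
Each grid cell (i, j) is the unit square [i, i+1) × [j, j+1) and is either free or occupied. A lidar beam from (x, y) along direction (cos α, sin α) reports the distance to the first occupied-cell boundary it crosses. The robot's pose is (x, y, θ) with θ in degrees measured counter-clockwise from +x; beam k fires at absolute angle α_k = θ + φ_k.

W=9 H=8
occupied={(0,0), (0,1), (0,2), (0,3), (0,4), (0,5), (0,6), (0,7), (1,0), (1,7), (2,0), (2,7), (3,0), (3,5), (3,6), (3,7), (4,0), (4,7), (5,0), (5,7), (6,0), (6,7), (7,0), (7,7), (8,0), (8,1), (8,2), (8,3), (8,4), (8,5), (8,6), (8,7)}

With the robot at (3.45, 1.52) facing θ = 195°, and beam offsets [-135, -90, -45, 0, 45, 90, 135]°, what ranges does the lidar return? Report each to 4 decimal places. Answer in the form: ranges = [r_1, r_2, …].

ranges = [6.3278, 5.6733, 2.8290, 2.0091, 0.6004, 0.5383, 1.0400]

beam 1: φ=-135°, α=60°
  cosα=0.5000 sinα=0.8660 | (3,1) | tMaxX 1.1000 tMaxY 0.5543 | tΔX 2.0000 tΔY 1.1547
    t=0.5543 [y] (3,2)
    t=1.1000 [x] (4,2)
    t=1.7090 [y] (4,3)
    t=2.8637 [y] (4,4)
    t=3.1000 [x] (5,4)
    t=4.0184 [y] (5,5)
    t=5.1000 [x] (6,5)
    t=5.1731 [y] (6,6)
    t=6.3278 [y] (6,7) — stop
  → r_1 = 6.3278
beam 2: φ=-90°, α=105°
  cosα=-0.2588 sinα=0.9659 | (3,1) | tMaxX 1.7387 tMaxY 0.4969 | tΔX 3.8637 tΔY 1.0353
    t=0.4969 [y] (3,2)
    t=1.5322 [y] (3,3)
    t=1.7387 [x] (2,3)
    t=2.5675 [y] (2,4)
    t=3.6028 [y] (2,5)
    t=4.6380 [y] (2,6)
    t=5.6024 [x] (1,6)
    t=5.6733 [y] (1,7) — stop
  → r_2 = 5.6733
beam 3: φ=-45°, α=150°
  cosα=-0.8660 sinα=0.5000 | (3,1) | tMaxX 0.5196 tMaxY 0.9600 | tΔX 1.1547 tΔY 2.0000
    t=0.5196 [x] (2,1)
    t=0.9600 [y] (2,2)
    t=1.6743 [x] (1,2)
    t=2.8290 [x] (0,2) — stop
  → r_3 = 2.8290
beam 4: φ=0°, α=195°
  cosα=-0.9659 sinα=-0.2588 | (3,1) | tMaxX 0.4659 tMaxY 2.0091 | tΔX 1.0353 tΔY 3.8637
    t=0.4659 [x] (2,1)
    t=1.5012 [x] (1,1)
    t=2.0091 [y] (1,0) — stop
  → r_4 = 2.0091
beam 5: φ=45°, α=240°
  cosα=-0.5000 sinα=-0.8660 | (3,1) | tMaxX 0.9000 tMaxY 0.6004 | tΔX 2.0000 tΔY 1.1547
    t=0.6004 [y] (3,0) — stop
  → r_5 = 0.6004
beam 6: φ=90°, α=285°
  cosα=0.2588 sinα=-0.9659 | (3,1) | tMaxX 2.1250 tMaxY 0.5383 | tΔX 3.8637 tΔY 1.0353
    t=0.5383 [y] (3,0) — stop
  → r_6 = 0.5383
beam 7: φ=135°, α=330°
  cosα=0.8660 sinα=-0.5000 | (3,1) | tMaxX 0.6351 tMaxY 1.0400 | tΔX 1.1547 tΔY 2.0000
    t=0.6351 [x] (4,1)
    t=1.0400 [y] (4,0) — stop
  → r_7 = 1.0400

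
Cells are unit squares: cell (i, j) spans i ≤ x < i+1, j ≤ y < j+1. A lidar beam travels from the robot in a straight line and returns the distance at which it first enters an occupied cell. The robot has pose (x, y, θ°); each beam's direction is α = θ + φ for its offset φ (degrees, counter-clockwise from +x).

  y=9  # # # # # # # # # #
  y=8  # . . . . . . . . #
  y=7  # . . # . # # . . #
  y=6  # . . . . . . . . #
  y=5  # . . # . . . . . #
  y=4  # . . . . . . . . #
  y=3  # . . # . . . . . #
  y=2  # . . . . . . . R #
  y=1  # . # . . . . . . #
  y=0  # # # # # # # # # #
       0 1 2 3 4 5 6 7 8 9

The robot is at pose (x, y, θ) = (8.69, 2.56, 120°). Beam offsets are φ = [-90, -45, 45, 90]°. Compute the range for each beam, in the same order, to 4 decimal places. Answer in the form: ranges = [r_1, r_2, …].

beam 1: φ=-90°, α=30°
  d=(0.8660,0.5000)  start (8,2)  tX=0.3580 tY=0.8800  stride 1/|dx|=1.1547 1/|dy|=2.0000
    cross x-line → (9,2), t=0.3580 (wall)
  → r_1 = 0.3580
beam 2: φ=-45°, α=75°
  d=(0.2588,0.9659)  start (8,2)  tX=1.1977 tY=0.4555  stride 1/|dx|=3.8637 1/|dy|=1.0353
    cross y-line → (8,3), t=0.4555
    cross x-line → (9,3), t=1.1977 (wall)
  → r_2 = 1.1977
beam 3: φ=45°, α=165°
  d=(-0.9659,0.2588)  start (8,2)  tX=0.7143 tY=1.7000  stride 1/|dx|=1.0353 1/|dy|=3.8637
    cross x-line → (7,2), t=0.7143
    cross y-line → (7,3), t=1.7000
    cross x-line → (6,3), t=1.7496
    cross x-line → (5,3), t=2.7849
    cross x-line → (4,3), t=3.8202
    cross x-line → (3,3), t=4.8554 (wall)
  → r_3 = 4.8554
beam 4: φ=90°, α=210°
  d=(-0.8660,-0.5000)  start (8,2)  tX=0.7967 tY=1.1200  stride 1/|dx|=1.1547 1/|dy|=2.0000
    cross x-line → (7,2), t=0.7967
    cross y-line → (7,1), t=1.1200
    cross x-line → (6,1), t=1.9514
    cross x-line → (5,1), t=3.1061
    cross y-line → (5,0), t=3.1200 (wall)
  → r_4 = 3.1200

ranges = [0.3580, 1.1977, 4.8554, 3.1200]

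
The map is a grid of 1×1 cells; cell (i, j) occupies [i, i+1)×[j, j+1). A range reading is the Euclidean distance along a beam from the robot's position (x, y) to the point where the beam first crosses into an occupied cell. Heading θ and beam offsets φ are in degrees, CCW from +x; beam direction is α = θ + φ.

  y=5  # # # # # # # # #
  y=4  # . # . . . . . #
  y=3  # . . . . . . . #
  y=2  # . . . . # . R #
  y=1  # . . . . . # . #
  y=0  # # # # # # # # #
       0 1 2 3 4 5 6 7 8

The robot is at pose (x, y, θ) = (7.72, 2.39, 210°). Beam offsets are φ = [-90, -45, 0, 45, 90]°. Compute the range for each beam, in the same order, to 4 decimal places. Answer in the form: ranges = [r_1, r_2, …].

ranges = [3.0138, 1.7807, 0.8314, 1.4390, 0.5600]

beam 1: φ=-90°, α=120°
  cosα=-0.5000 sinα=0.8660 | (7,2) | tMaxX 1.4400 tMaxY 0.7044 | tΔX 2.0000 tΔY 1.1547
    t=0.7044 [y] (7,3)
    t=1.4400 [x] (6,3)
    t=1.8591 [y] (6,4)
    t=3.0138 [y] (6,5) — stop
  → r_1 = 3.0138
beam 2: φ=-45°, α=165°
  cosα=-0.9659 sinα=0.2588 | (7,2) | tMaxX 0.7454 tMaxY 2.3569 | tΔX 1.0353 tΔY 3.8637
    t=0.7454 [x] (6,2)
    t=1.7807 [x] (5,2) — stop
  → r_2 = 1.7807
beam 3: φ=0°, α=210°
  cosα=-0.8660 sinα=-0.5000 | (7,2) | tMaxX 0.8314 tMaxY 0.7800 | tΔX 1.1547 tΔY 2.0000
    t=0.7800 [y] (7,1)
    t=0.8314 [x] (6,1) — stop
  → r_3 = 0.8314
beam 4: φ=45°, α=255°
  cosα=-0.2588 sinα=-0.9659 | (7,2) | tMaxX 2.7819 tMaxY 0.4038 | tΔX 3.8637 tΔY 1.0353
    t=0.4038 [y] (7,1)
    t=1.4390 [y] (7,0) — stop
  → r_4 = 1.4390
beam 5: φ=90°, α=300°
  cosα=0.5000 sinα=-0.8660 | (7,2) | tMaxX 0.5600 tMaxY 0.4503 | tΔX 2.0000 tΔY 1.1547
    t=0.4503 [y] (7,1)
    t=0.5600 [x] (8,1) — stop
  → r_5 = 0.5600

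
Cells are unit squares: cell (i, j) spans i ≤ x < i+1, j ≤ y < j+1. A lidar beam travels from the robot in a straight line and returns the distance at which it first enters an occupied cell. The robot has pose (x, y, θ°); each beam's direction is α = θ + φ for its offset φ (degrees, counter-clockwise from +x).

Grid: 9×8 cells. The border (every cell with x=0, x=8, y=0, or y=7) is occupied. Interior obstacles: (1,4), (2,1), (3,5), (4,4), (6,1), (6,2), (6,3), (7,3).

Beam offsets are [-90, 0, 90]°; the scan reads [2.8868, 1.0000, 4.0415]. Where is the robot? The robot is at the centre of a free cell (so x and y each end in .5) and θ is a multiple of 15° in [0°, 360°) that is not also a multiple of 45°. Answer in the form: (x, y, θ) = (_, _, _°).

(x, y, θ) = (3.5, 3.5, 30°)

Enumerate (i+0.5, j+0.5, θ) over the 34 free cells and 16 admissible headings. For each, cast all 3 beams and compare to the given ranges.
  (1.5, 6.5, 255°): beam 1 = 0.5176 ≠ 2.8868 ✗
  (4.5, 3.5, 285°): beam 1 = 3.6235 ≠ 2.8868 ✗
  (7.5, 4.5, 345°): beam 1 = 0.5176 ≠ 2.8868 ✗
  (5.5, 2.5, 240°): beam 1 = 4.0415 ≠ 2.8868 ✗
  …
  (3.5, 3.5, 30°): r_1=2.8868, r_2=1.0000, r_3=4.0415 — all match ✓
Only this pose fits every beam.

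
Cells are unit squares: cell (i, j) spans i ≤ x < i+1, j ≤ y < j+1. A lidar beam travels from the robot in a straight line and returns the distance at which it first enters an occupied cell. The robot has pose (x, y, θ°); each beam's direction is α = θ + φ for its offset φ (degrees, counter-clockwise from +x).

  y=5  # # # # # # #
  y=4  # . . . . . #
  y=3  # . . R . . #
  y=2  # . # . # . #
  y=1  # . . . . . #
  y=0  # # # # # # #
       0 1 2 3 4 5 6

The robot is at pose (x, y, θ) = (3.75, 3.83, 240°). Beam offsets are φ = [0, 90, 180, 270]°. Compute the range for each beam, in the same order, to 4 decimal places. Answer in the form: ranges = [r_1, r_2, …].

ranges = [1.5000, 2.5981, 1.3510, 2.3400]

beam 1: φ=0°, α=240°
  d=(-0.5000,-0.8660)  start (3,3)  tX=1.5000 tY=0.9584  stride 1/|dx|=2.0000 1/|dy|=1.1547
    cross y-line → (3,2), t=0.9584
    cross x-line → (2,2), t=1.5000 (wall)
  → r_1 = 1.5000
beam 2: φ=90°, α=330°
  d=(0.8660,-0.5000)  start (3,3)  tX=0.2887 tY=1.6600  stride 1/|dx|=1.1547 1/|dy|=2.0000
    cross x-line → (4,3), t=0.2887
    cross x-line → (5,3), t=1.4434
    cross y-line → (5,2), t=1.6600
    cross x-line → (6,2), t=2.5981 (wall)
  → r_2 = 2.5981
beam 3: φ=180°, α=60°
  d=(0.5000,0.8660)  start (3,3)  tX=0.5000 tY=0.1963  stride 1/|dx|=2.0000 1/|dy|=1.1547
    cross y-line → (3,4), t=0.1963
    cross x-line → (4,4), t=0.5000
    cross y-line → (4,5), t=1.3510 (wall)
  → r_3 = 1.3510
beam 4: φ=270°, α=150°
  d=(-0.8660,0.5000)  start (3,3)  tX=0.8660 tY=0.3400  stride 1/|dx|=1.1547 1/|dy|=2.0000
    cross y-line → (3,4), t=0.3400
    cross x-line → (2,4), t=0.8660
    cross x-line → (1,4), t=2.0207
    cross y-line → (1,5), t=2.3400 (wall)
  → r_4 = 2.3400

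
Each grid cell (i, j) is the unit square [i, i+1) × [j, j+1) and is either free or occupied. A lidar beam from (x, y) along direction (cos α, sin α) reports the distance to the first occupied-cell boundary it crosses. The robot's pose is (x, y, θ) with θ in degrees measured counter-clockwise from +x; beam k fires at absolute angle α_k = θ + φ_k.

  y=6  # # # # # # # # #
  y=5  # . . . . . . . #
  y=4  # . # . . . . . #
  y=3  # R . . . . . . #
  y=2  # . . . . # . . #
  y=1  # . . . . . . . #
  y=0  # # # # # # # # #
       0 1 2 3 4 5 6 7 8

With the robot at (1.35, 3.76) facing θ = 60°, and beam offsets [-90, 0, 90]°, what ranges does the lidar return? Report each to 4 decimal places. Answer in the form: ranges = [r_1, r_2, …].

beam 1: φ=-90°, α=330°
  d=(0.8660,-0.5000)  start (1,3)  tX=0.7506 tY=1.5200  stride 1/|dx|=1.1547 1/|dy|=2.0000
    cross x-line → (2,3), t=0.7506
    cross y-line → (2,2), t=1.5200
    cross x-line → (3,2), t=1.9053
    cross x-line → (4,2), t=3.0600
    cross y-line → (4,1), t=3.5200
    cross x-line → (5,1), t=4.2147
    cross x-line → (6,1), t=5.3694
    cross y-line → (6,0), t=5.5200 (wall)
  → r_1 = 5.5200
beam 2: φ=0°, α=60°
  d=(0.5000,0.8660)  start (1,3)  tX=1.3000 tY=0.2771  stride 1/|dx|=2.0000 1/|dy|=1.1547
    cross y-line → (1,4), t=0.2771
    cross x-line → (2,4), t=1.3000 (wall)
  → r_2 = 1.3000
beam 3: φ=90°, α=150°
  d=(-0.8660,0.5000)  start (1,3)  tX=0.4041 tY=0.4800  stride 1/|dx|=1.1547 1/|dy|=2.0000
    cross x-line → (0,3), t=0.4041 (wall)
  → r_3 = 0.4041

ranges = [5.5200, 1.3000, 0.4041]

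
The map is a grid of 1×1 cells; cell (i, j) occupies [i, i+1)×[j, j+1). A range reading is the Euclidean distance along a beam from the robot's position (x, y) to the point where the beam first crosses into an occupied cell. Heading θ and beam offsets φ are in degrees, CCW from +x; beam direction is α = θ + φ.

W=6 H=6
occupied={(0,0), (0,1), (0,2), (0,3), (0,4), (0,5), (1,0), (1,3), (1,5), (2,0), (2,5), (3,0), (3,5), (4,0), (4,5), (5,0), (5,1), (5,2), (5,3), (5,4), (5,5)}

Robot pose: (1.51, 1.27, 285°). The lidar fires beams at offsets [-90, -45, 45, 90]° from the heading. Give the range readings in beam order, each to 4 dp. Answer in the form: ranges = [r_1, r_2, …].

ranges = [0.5280, 0.3118, 0.5400, 3.6131]

beam 1: φ=-90°, α=195°
  d=(-0.9659,-0.2588)  start (1,1)  tX=0.5280 tY=1.0432  stride 1/|dx|=1.0353 1/|dy|=3.8637
    cross x-line → (0,1), t=0.5280 (wall)
  → r_1 = 0.5280
beam 2: φ=-45°, α=240°
  d=(-0.5000,-0.8660)  start (1,1)  tX=1.0200 tY=0.3118  stride 1/|dx|=2.0000 1/|dy|=1.1547
    cross y-line → (1,0), t=0.3118 (wall)
  → r_2 = 0.3118
beam 3: φ=45°, α=330°
  d=(0.8660,-0.5000)  start (1,1)  tX=0.5658 tY=0.5400  stride 1/|dx|=1.1547 1/|dy|=2.0000
    cross y-line → (1,0), t=0.5400 (wall)
  → r_3 = 0.5400
beam 4: φ=90°, α=15°
  d=(0.9659,0.2588)  start (1,1)  tX=0.5073 tY=2.8205  stride 1/|dx|=1.0353 1/|dy|=3.8637
    cross x-line → (2,1), t=0.5073
    cross x-line → (3,1), t=1.5426
    cross x-line → (4,1), t=2.5778
    cross y-line → (4,2), t=2.8205
    cross x-line → (5,2), t=3.6131 (wall)
  → r_4 = 3.6131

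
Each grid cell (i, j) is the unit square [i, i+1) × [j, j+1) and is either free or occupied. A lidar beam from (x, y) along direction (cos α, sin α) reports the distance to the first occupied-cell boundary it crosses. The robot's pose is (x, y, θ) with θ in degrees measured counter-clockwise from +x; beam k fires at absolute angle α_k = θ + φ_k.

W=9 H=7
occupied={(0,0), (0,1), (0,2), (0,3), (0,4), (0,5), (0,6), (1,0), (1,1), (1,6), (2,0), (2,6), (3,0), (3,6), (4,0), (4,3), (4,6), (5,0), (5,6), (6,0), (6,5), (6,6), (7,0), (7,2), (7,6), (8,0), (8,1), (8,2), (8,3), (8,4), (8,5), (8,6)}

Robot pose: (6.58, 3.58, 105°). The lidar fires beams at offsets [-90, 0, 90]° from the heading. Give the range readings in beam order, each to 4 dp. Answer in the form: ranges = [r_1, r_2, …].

ranges = [1.4701, 1.4701, 1.6357]

beam 1: φ=-90°, α=15°
  direction (0.9659, 0.2588); cell (6,3); t to first gridline: x 0.4348, y 1.6228 (then +1.0353 / +3.8637)
    (7,3) via x @ 0.4348
    (8,3) via x @ 1.4701  # hit
  → r_1 = 1.4701
beam 2: φ=0°, α=105°
  direction (-0.2588, 0.9659); cell (6,3); t to first gridline: x 2.2409, y 0.4348 (then +3.8637 / +1.0353)
    (6,4) via y @ 0.4348
    (6,5) via y @ 1.4701  # hit
  → r_2 = 1.4701
beam 3: φ=90°, α=195°
  direction (-0.9659, -0.2588); cell (6,3); t to first gridline: x 0.6005, y 2.2409 (then +1.0353 / +3.8637)
    (5,3) via x @ 0.6005
    (4,3) via x @ 1.6357  # hit
  → r_3 = 1.6357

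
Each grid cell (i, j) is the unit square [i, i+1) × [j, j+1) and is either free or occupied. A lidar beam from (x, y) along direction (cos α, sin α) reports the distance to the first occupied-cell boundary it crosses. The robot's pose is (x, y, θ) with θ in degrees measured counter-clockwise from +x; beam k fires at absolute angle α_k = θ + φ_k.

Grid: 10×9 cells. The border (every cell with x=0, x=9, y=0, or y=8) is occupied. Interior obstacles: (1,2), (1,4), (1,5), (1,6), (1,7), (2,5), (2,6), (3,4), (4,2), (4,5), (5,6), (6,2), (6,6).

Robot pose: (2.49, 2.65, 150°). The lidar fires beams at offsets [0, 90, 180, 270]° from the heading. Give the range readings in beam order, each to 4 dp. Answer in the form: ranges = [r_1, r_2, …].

ranges = [0.5658, 1.9053, 3.3000, 1.5588]

beam 1: φ=0°, α=150°
  direction (-0.8660, 0.5000); cell (2,2); t to first gridline: x 0.5658, y 0.7000 (then +1.1547 / +2.0000)
    (1,2) via x @ 0.5658  # hit
  → r_1 = 0.5658
beam 2: φ=90°, α=240°
  direction (-0.5000, -0.8660); cell (2,2); t to first gridline: x 0.9800, y 0.7506 (then +2.0000 / +1.1547)
    (2,1) via y @ 0.7506
    (1,1) via x @ 0.9800
    (1,0) via y @ 1.9053  # hit
  → r_2 = 1.9053
beam 3: φ=180°, α=330°
  direction (0.8660, -0.5000); cell (2,2); t to first gridline: x 0.5889, y 1.3000 (then +1.1547 / +2.0000)
    (3,2) via x @ 0.5889
    (3,1) via y @ 1.3000
    (4,1) via x @ 1.7436
    (5,1) via x @ 2.8983
    (5,0) via y @ 3.3000  # hit
  → r_3 = 3.3000
beam 4: φ=270°, α=60°
  direction (0.5000, 0.8660); cell (2,2); t to first gridline: x 1.0200, y 0.4041 (then +2.0000 / +1.1547)
    (2,3) via y @ 0.4041
    (3,3) via x @ 1.0200
    (3,4) via y @ 1.5588  # hit
  → r_4 = 1.5588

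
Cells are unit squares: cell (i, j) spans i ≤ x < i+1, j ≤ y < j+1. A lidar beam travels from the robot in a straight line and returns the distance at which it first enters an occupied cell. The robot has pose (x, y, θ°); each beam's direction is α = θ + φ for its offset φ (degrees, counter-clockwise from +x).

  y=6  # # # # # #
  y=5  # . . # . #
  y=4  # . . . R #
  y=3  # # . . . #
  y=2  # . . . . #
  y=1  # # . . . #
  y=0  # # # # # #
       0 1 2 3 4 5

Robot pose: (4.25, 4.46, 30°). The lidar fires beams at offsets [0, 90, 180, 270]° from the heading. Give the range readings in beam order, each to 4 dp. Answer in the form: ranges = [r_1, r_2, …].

ranges = [0.8660, 0.6235, 2.5981, 1.5000]

beam 1: φ=0°, α=30°
  dir = (cos 30°, sin 30°) = (0.8660, 0.5000); from cell (4,4)
  next x-line at t=0.8660, next y-line at t=1.0800; Δt_x=1.1547, Δt_y=2.0000
    x: enter (5,4) at t=0.8660 ← occupied
  → r_1 = 0.8660
beam 2: φ=90°, α=120°
  dir = (cos 120°, sin 120°) = (-0.5000, 0.8660); from cell (4,4)
  next x-line at t=0.5000, next y-line at t=0.6235; Δt_x=2.0000, Δt_y=1.1547
    x: enter (3,4) at t=0.5000
    y: enter (3,5) at t=0.6235 ← occupied
  → r_2 = 0.6235
beam 3: φ=180°, α=210°
  dir = (cos 210°, sin 210°) = (-0.8660, -0.5000); from cell (4,4)
  next x-line at t=0.2887, next y-line at t=0.9200; Δt_x=1.1547, Δt_y=2.0000
    x: enter (3,4) at t=0.2887
    y: enter (3,3) at t=0.9200
    x: enter (2,3) at t=1.4434
    x: enter (1,3) at t=2.5981 ← occupied
  → r_3 = 2.5981
beam 4: φ=270°, α=300°
  dir = (cos 300°, sin 300°) = (0.5000, -0.8660); from cell (4,4)
  next x-line at t=1.5000, next y-line at t=0.5312; Δt_x=2.0000, Δt_y=1.1547
    y: enter (4,3) at t=0.5312
    x: enter (5,3) at t=1.5000 ← occupied
  → r_4 = 1.5000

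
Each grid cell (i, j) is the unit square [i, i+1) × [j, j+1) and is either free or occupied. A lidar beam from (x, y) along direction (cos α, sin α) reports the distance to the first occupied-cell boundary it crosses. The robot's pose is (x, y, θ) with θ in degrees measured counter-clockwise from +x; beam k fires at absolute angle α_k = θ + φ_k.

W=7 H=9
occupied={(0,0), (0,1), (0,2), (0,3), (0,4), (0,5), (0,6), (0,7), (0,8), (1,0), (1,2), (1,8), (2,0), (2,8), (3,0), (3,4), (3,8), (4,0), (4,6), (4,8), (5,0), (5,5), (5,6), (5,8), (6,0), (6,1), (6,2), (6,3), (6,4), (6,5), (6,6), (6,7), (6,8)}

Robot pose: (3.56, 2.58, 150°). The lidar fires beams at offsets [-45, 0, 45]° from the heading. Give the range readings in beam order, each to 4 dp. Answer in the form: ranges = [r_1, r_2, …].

ranges = [1.4701, 2.9560, 1.6150]

beam 1: φ=-45°, α=105°
  dir = (cos 105°, sin 105°) = (-0.2588, 0.9659); from cell (3,2)
  next x-line at t=2.1637, next y-line at t=0.4348; Δt_x=3.8637, Δt_y=1.0353
    y: enter (3,3) at t=0.4348
    y: enter (3,4) at t=1.4701 ← occupied
  → r_1 = 1.4701
beam 2: φ=0°, α=150°
  dir = (cos 150°, sin 150°) = (-0.8660, 0.5000); from cell (3,2)
  next x-line at t=0.6466, next y-line at t=0.8400; Δt_x=1.1547, Δt_y=2.0000
    x: enter (2,2) at t=0.6466
    y: enter (2,3) at t=0.8400
    x: enter (1,3) at t=1.8013
    y: enter (1,4) at t=2.8400
    x: enter (0,4) at t=2.9560 ← occupied
  → r_2 = 2.9560
beam 3: φ=45°, α=195°
  dir = (cos 195°, sin 195°) = (-0.9659, -0.2588); from cell (3,2)
  next x-line at t=0.5798, next y-line at t=2.2409; Δt_x=1.0353, Δt_y=3.8637
    x: enter (2,2) at t=0.5798
    x: enter (1,2) at t=1.6150 ← occupied
  → r_3 = 1.6150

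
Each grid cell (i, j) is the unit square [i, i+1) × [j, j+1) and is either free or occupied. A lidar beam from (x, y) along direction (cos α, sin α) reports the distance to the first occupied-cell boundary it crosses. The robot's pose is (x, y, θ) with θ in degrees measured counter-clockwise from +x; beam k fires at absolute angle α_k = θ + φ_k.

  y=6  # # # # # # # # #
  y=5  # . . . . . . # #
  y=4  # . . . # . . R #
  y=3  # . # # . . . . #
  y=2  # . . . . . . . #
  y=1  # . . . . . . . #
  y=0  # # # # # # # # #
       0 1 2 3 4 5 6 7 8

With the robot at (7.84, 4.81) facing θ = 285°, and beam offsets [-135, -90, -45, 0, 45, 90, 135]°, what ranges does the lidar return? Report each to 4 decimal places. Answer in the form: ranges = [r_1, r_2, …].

ranges = [0.3800, 2.9402, 4.3994, 0.6182, 0.1848, 0.1656, 0.2194]

beam 1: φ=-135°, α=150°
  direction (-0.8660, 0.5000); cell (7,4); t to first gridline: x 0.9699, y 0.3800 (then +1.1547 / +2.0000)
    (7,5) via y @ 0.3800  # hit
  → r_1 = 0.3800
beam 2: φ=-90°, α=195°
  direction (-0.9659, -0.2588); cell (7,4); t to first gridline: x 0.8696, y 3.1296 (then +1.0353 / +3.8637)
    (6,4) via x @ 0.8696
    (5,4) via x @ 1.9049
    (4,4) via x @ 2.9402  # hit
  → r_2 = 2.9402
beam 3: φ=-45°, α=240°
  direction (-0.5000, -0.8660); cell (7,4); t to first gridline: x 1.6800, y 0.9353 (then +2.0000 / +1.1547)
    (7,3) via y @ 0.9353
    (6,3) via x @ 1.6800
    (6,2) via y @ 2.0900
    (6,1) via y @ 3.2447
    (5,1) via x @ 3.6800
    (5,0) via y @ 4.3994  # hit
  → r_3 = 4.3994
beam 4: φ=0°, α=285°
  direction (0.2588, -0.9659); cell (7,4); t to first gridline: x 0.6182, y 0.8386 (then +3.8637 / +1.0353)
    (8,4) via x @ 0.6182  # hit
  → r_4 = 0.6182
beam 5: φ=45°, α=330°
  direction (0.8660, -0.5000); cell (7,4); t to first gridline: x 0.1848, y 1.6200 (then +1.1547 / +2.0000)
    (8,4) via x @ 0.1848  # hit
  → r_5 = 0.1848
beam 6: φ=90°, α=15°
  direction (0.9659, 0.2588); cell (7,4); t to first gridline: x 0.1656, y 0.7341 (then +1.0353 / +3.8637)
    (8,4) via x @ 0.1656  # hit
  → r_6 = 0.1656
beam 7: φ=135°, α=60°
  direction (0.5000, 0.8660); cell (7,4); t to first gridline: x 0.3200, y 0.2194 (then +2.0000 / +1.1547)
    (7,5) via y @ 0.2194  # hit
  → r_7 = 0.2194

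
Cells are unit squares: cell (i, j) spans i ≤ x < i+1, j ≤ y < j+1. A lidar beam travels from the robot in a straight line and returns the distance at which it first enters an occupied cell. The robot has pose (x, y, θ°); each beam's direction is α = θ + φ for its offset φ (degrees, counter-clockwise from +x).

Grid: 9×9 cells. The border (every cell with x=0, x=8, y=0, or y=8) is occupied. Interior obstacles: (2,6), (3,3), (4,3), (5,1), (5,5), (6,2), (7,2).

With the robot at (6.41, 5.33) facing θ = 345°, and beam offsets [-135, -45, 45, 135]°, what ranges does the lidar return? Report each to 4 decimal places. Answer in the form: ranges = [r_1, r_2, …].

ranges = [0.4734, 2.6905, 1.8360, 3.0831]

beam 1: φ=-135°, α=210°
  d=(-0.8660,-0.5000)  start (6,5)  tX=0.4734 tY=0.6600  stride 1/|dx|=1.1547 1/|dy|=2.0000
    cross x-line → (5,5), t=0.4734 (wall)
  → r_1 = 0.4734
beam 2: φ=-45°, α=300°
  d=(0.5000,-0.8660)  start (6,5)  tX=1.1800 tY=0.3811  stride 1/|dx|=2.0000 1/|dy|=1.1547
    cross y-line → (6,4), t=0.3811
    cross x-line → (7,4), t=1.1800
    cross y-line → (7,3), t=1.5358
    cross y-line → (7,2), t=2.6905 (wall)
  → r_2 = 2.6905
beam 3: φ=45°, α=30°
  d=(0.8660,0.5000)  start (6,5)  tX=0.6813 tY=1.3400  stride 1/|dx|=1.1547 1/|dy|=2.0000
    cross x-line → (7,5), t=0.6813
    cross y-line → (7,6), t=1.3400
    cross x-line → (8,6), t=1.8360 (wall)
  → r_3 = 1.8360
beam 4: φ=135°, α=120°
  d=(-0.5000,0.8660)  start (6,5)  tX=0.8200 tY=0.7736  stride 1/|dx|=2.0000 1/|dy|=1.1547
    cross y-line → (6,6), t=0.7736
    cross x-line → (5,6), t=0.8200
    cross y-line → (5,7), t=1.9283
    cross x-line → (4,7), t=2.8200
    cross y-line → (4,8), t=3.0831 (wall)
  → r_4 = 3.0831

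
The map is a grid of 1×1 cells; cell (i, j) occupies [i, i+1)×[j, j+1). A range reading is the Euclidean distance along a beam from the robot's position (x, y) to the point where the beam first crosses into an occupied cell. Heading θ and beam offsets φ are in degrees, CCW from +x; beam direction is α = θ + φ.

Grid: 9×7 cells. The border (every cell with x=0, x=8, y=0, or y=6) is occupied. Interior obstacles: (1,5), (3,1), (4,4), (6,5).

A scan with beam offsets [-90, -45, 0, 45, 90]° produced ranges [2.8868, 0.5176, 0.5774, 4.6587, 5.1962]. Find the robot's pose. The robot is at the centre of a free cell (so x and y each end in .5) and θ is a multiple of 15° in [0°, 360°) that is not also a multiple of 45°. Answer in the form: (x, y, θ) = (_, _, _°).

(x, y, θ) = (3.5, 2.5, 300°)

Enumerate (i+0.5, j+0.5, θ) over the 31 free cells and 16 admissible headings. For each, cast all 5 beams and compare to the given ranges.
  (5.5, 1.5, 285°): beam 1 = 1.5529 ≠ 2.8868 ✗
  (5.5, 3.5, 240°): beam 1 = 1.0000 ≠ 2.8868 ✗
  (6.5, 1.5, 330°): beam 1 = 0.5774 ≠ 2.8868 ✗
  (3.5, 3.5, 30°): beam 2 = 4.6587 ≠ 0.5176 ✗
  (1.5, 1.5, 240°): beam 1 = 0.5774 ≠ 2.8868 ✗
  …
  (3.5, 2.5, 300°): r_1=2.8868, r_2=0.5176, r_3=0.5774, r_4=4.6587, r_5=5.1962 — all match ✓
Only this pose fits every beam.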